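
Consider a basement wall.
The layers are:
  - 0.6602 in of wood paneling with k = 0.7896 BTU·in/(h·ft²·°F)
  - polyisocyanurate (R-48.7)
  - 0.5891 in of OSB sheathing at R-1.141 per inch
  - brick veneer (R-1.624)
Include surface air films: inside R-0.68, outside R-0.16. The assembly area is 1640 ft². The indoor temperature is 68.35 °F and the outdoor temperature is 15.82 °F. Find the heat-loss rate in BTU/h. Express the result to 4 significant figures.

1636 BTU/h

0.6602/0.7896 = 0.83612
0.5891 × 1.141 = 0.67216
R_total = 0.68 + 0.83612 + 48.7 + 0.67216 + 1.624 + 0.16 = 52.672 ft²·°F·h/BTU
Q = A·ΔT/R = 1640 × (68.35 − 15.82) / 52.672 = 1635.6 BTU/h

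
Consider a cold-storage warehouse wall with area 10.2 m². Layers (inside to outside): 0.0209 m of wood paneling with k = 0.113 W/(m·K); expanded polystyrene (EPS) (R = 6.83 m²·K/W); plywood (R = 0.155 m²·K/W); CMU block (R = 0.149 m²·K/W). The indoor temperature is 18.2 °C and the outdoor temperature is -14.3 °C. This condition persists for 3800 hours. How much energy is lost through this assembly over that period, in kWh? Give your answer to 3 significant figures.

0.0209/0.113 = 0.185
R_total = 0.185 + 6.83 + 0.155 + 0.149 = 7.319 m²·K/W
Q = 10.2 × (18.2 − (-14.3)) / 7.319 = 45.29 W
E = 45.29 W × 3800 h / 1000 = 172.1 kWh

172 kWh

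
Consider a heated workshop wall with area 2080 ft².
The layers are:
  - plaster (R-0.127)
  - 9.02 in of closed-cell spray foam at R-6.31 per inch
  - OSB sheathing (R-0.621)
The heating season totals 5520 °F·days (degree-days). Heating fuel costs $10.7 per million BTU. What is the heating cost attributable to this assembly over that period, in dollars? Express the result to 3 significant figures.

51.1 dollars

9.02 × 6.31 = 56.92
R_total = 0.127 + 56.92 + 0.621 = 57.66 ft²·°F·h/BTU
E = A × HDD × 24 / R = 2080 × 5520 × 24 / 57.66 = 4779000 BTU
Cost = 4779000/10⁶ × 10.7 = $51.13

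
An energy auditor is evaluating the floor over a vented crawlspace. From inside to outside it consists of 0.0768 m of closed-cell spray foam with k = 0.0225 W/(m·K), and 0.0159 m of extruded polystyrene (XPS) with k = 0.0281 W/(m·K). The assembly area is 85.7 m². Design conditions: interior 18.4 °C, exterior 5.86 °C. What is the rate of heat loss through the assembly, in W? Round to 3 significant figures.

270 W

0.0768/0.0225 = 3.413
0.0159/0.0281 = 0.5658
R_total = 3.413 + 0.5658 = 3.979 m²·K/W
Q = A·ΔT/R = 85.7 × (18.4 − 5.86) / 3.979 = 270.1 W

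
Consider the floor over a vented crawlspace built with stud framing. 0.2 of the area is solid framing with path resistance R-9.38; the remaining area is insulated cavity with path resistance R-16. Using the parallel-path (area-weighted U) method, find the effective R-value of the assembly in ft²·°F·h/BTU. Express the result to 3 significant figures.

14.0 ft²·°F·h/BTU

U_eff = 0.8/16 + 0.2/9.38 = 0.05 + 0.02132 = 0.07132
R_eff = 1/U_eff = 14.02 ft²·°F·h/BTU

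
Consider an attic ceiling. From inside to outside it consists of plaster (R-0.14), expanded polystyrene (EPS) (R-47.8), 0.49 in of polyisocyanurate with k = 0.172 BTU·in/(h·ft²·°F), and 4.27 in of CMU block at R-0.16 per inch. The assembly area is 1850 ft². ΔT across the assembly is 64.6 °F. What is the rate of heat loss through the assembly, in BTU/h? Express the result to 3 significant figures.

0.49/0.172 = 2.849
4.27 × 0.16 = 0.6832
R_total = 0.14 + 47.8 + 2.849 + 0.6832 = 51.47 ft²·°F·h/BTU
Q = A·ΔT/R = 1850 × 64.6 / 51.47 = 2322 BTU/h

2320 BTU/h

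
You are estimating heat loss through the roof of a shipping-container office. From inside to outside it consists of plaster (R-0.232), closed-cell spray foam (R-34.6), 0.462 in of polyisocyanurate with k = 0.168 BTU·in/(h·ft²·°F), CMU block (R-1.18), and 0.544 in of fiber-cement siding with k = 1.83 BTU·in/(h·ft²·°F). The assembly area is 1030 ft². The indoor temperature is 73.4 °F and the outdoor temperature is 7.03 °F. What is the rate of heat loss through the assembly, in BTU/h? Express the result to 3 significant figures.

1750 BTU/h

0.462/0.168 = 2.75
0.544/1.83 = 0.2973
R_total = 0.232 + 34.6 + 2.75 + 1.18 + 0.2973 = 39.06 ft²·°F·h/BTU
Q = A·ΔT/R = 1030 × (73.4 − 7.03) / 39.06 = 1750 BTU/h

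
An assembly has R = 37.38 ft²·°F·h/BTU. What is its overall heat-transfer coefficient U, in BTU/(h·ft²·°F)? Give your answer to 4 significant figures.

0.02675 BTU/(h·ft²·°F)

U = 1/R = 1/37.38 = 0.026752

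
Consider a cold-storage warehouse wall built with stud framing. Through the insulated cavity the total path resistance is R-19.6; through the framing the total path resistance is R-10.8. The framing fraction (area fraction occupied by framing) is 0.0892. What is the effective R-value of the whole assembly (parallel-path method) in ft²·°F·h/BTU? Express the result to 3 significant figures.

18.3 ft²·°F·h/BTU

U_eff = 0.9108/19.6 + 0.0892/10.8 = 0.04647 + 0.008259 = 0.05473
R_eff = 1/U_eff = 18.27 ft²·°F·h/BTU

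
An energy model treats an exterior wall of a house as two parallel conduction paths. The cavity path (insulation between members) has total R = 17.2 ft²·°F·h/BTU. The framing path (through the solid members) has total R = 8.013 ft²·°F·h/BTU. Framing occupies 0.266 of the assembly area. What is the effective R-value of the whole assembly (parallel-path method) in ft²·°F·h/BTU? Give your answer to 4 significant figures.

13.18 ft²·°F·h/BTU

U_eff = 0.734/17.2 + 0.266/8.013 = 0.042674 + 0.033196 = 0.07587
R_eff = 1/U_eff = 13.18 ft²·°F·h/BTU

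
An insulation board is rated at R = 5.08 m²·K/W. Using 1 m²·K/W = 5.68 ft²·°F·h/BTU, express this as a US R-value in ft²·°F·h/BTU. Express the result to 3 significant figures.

28.9 ft²·°F·h/BTU

R_US = 5.08 × 5.68 = 28.85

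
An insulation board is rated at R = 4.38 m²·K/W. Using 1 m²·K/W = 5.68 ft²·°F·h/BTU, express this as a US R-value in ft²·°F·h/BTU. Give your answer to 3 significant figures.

R_US = 4.38 × 5.68 = 24.88

24.9 ft²·°F·h/BTU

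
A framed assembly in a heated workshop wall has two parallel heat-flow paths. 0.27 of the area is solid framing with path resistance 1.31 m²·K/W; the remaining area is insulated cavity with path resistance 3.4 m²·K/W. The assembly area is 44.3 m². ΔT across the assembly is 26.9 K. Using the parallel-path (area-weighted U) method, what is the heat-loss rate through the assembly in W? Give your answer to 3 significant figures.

U_eff = 0.73/3.4 + 0.27/1.31 = 0.2147 + 0.2061 = 0.4208
R_eff = 1/U_eff = 2.376 m²·K/W
Q = 44.3 × 26.9 / 2.376 = 501.5 W

501 W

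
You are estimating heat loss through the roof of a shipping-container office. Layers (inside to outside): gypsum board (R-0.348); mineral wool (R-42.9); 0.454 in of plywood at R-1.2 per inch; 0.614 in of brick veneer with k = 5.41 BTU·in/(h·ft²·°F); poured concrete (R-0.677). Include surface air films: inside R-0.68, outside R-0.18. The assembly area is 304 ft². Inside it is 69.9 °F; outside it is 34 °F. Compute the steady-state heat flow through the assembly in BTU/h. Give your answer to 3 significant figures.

0.454 × 1.2 = 0.5448
0.614/5.41 = 0.1135
R_total = 0.68 + 0.348 + 42.9 + 0.5448 + 0.1135 + 0.677 + 0.18 = 45.44 ft²·°F·h/BTU
Q = A·ΔT/R = 304 × (69.9 − 34) / 45.44 = 240.2 BTU/h

240 BTU/h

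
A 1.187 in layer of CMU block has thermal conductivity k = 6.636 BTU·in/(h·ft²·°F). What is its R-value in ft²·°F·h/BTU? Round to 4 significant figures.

0.1789 ft²·°F·h/BTU

R = L/k = 1.187/6.636 = 0.17887 ft²·°F·h/BTU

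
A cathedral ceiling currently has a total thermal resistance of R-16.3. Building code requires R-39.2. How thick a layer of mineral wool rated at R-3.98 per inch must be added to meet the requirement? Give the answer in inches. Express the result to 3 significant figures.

ΔR = 39.2 − 16.3 = 22.9 ft²·°F·h/BTU
L = ΔR / (R/in) = 22.9/3.98 = 5.754 in

5.75 in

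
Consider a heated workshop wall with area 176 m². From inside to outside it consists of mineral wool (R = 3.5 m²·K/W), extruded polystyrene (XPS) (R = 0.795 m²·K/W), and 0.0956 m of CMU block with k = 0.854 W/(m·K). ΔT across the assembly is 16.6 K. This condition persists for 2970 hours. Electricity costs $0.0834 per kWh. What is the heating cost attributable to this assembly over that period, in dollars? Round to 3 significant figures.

0.0956/0.854 = 0.1119
R_total = 3.5 + 0.795 + 0.1119 = 4.407 m²·K/W
Q = 176 × 16.6 / 4.407 = 663 W
E = 663 W × 2970 h / 1000 = 1969 kWh
Cost = 1969 × 0.0834 = $164.2

164 dollars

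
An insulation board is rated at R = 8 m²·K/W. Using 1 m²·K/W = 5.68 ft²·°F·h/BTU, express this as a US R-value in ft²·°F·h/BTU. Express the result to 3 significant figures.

45.4 ft²·°F·h/BTU

R_US = 8 × 5.68 = 45.44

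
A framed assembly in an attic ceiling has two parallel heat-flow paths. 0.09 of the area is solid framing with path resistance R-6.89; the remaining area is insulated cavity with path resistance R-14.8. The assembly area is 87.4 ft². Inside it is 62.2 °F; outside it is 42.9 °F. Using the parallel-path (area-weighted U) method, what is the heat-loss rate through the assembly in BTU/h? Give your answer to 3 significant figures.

126 BTU/h

U_eff = 0.91/14.8 + 0.09/6.89 = 0.06149 + 0.01306 = 0.07455
R_eff = 1/U_eff = 13.41 ft²·°F·h/BTU
Q = 87.4 × (62.2 − 42.9) / 13.41 = 125.8 BTU/h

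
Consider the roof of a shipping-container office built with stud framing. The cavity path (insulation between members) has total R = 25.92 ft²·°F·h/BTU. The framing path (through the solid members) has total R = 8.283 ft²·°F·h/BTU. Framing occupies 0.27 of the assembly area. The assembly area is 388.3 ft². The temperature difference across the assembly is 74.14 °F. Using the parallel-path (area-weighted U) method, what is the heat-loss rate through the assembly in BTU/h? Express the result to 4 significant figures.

1749 BTU/h

U_eff = 0.73/25.92 + 0.27/8.283 = 0.028164 + 0.032597 = 0.06076
R_eff = 1/U_eff = 16.458 ft²·°F·h/BTU
Q = 388.3 × 74.14 / 16.458 = 1749.2 BTU/h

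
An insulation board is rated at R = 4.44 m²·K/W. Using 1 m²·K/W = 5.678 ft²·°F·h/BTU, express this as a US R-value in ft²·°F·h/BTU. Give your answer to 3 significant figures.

R_US = 4.44 × 5.678 = 25.21

25.2 ft²·°F·h/BTU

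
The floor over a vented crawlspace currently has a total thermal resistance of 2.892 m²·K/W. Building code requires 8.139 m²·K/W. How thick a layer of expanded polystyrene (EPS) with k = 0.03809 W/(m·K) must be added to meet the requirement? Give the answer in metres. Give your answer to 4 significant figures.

0.1999 m

ΔR = 8.139 − 2.892 = 5.247 m²·K/W
L = ΔR × k = 5.247 × 0.03809 = 0.19986 m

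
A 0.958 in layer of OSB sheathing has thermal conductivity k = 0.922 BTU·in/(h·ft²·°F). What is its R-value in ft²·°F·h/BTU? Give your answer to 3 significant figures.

1.04 ft²·°F·h/BTU

R = L/k = 0.958/0.922 = 1.039 ft²·°F·h/BTU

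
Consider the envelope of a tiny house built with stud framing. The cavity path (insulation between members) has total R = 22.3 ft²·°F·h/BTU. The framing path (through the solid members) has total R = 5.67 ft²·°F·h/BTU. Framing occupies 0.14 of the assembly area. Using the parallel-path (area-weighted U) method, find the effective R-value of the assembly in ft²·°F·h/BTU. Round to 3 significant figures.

U_eff = 0.86/22.3 + 0.14/5.67 = 0.03857 + 0.02469 = 0.06326
R_eff = 1/U_eff = 15.81 ft²·°F·h/BTU

15.8 ft²·°F·h/BTU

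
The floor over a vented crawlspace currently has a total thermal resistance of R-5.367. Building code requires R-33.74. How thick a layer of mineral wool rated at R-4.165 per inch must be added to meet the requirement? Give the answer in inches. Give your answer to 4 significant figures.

ΔR = 33.74 − 5.367 = 28.373 ft²·°F·h/BTU
L = ΔR / (R/in) = 28.373/4.165 = 6.8122 in

6.812 in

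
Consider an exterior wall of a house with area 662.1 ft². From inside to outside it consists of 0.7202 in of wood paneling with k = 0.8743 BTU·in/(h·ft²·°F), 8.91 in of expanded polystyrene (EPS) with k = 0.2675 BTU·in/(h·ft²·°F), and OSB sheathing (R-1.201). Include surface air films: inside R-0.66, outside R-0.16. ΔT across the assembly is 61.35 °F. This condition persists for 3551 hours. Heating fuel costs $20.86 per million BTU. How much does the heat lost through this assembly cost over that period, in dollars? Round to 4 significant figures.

0.7202/0.8743 = 0.82374
8.91/0.2675 = 33.308
R_total = 0.66 + 0.82374 + 33.308 + 1.201 + 0.16 = 36.153 ft²·°F·h/BTU
Q = 662.1 × 61.35 / 36.153 = 1123.5 BTU/h
E = 1123.5 × 3551 = 3989700 BTU
Cost = 3989700/10⁶ × 20.86 = $83.226

83.23 dollars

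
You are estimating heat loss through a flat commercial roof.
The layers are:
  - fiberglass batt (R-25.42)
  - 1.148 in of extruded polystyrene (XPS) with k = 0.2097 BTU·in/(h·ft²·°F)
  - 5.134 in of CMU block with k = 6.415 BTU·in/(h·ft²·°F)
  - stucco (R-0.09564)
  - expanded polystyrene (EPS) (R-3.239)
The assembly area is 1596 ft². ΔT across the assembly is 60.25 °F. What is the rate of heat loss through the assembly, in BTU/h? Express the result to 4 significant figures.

2745 BTU/h

1.148/0.2097 = 5.4745
5.134/6.415 = 0.80031
R_total = 25.42 + 5.4745 + 0.80031 + 0.09564 + 3.239 = 35.029 ft²·°F·h/BTU
Q = A·ΔT/R = 1596 × 60.25 / 35.029 = 2745.1 BTU/h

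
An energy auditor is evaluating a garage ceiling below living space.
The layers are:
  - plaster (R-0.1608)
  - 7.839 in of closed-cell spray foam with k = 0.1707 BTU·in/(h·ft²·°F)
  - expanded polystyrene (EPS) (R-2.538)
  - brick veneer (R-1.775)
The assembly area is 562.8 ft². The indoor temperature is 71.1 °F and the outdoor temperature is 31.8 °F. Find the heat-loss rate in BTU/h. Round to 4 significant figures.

7.839/0.1707 = 45.923
R_total = 0.1608 + 45.923 + 2.538 + 1.775 = 50.396 ft²·°F·h/BTU
Q = A·ΔT/R = 562.8 × (71.1 − 31.8) / 50.396 = 438.88 BTU/h

438.9 BTU/h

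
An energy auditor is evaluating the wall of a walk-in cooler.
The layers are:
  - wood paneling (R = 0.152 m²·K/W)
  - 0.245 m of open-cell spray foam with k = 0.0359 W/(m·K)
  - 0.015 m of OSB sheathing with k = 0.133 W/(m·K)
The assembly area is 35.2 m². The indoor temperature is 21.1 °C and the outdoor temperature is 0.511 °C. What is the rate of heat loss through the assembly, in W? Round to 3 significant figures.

102 W

0.245/0.0359 = 6.825
0.015/0.133 = 0.1128
R_total = 0.152 + 6.825 + 0.1128 = 7.089 m²·K/W
Q = A·ΔT/R = 35.2 × (21.1 − 0.511) / 7.089 = 102.2 W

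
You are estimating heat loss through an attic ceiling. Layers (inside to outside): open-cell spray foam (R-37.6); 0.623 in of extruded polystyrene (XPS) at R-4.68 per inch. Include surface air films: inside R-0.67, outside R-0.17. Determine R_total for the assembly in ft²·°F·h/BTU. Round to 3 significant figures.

41.4 ft²·°F·h/BTU

0.623 × 4.68 = 2.916
R_total = 0.67 + 37.6 + 2.916 + 0.17 = 41.36 ft²·°F·h/BTU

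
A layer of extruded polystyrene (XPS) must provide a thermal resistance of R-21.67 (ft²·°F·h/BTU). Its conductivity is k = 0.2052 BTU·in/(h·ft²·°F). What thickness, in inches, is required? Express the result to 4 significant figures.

4.447 in

L = R × k = 21.67 × 0.2052 = 4.4467 in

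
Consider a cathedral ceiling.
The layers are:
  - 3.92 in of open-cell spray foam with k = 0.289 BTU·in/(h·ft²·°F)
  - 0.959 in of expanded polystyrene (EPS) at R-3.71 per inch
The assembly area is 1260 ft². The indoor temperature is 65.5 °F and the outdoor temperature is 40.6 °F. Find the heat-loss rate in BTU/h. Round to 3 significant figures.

3.92/0.289 = 13.56
0.959 × 3.71 = 3.558
R_total = 13.56 + 3.558 = 17.12 ft²·°F·h/BTU
Q = A·ΔT/R = 1260 × (65.5 − 40.6) / 17.12 = 1832 BTU/h

1830 BTU/h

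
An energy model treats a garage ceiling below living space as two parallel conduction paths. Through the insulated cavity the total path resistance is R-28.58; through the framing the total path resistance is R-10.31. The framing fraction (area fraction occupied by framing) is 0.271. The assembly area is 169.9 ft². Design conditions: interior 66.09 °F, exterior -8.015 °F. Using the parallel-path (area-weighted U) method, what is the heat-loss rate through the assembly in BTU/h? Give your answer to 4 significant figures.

U_eff = 0.729/28.58 + 0.271/10.31 = 0.025507 + 0.026285 = 0.051793
R_eff = 1/U_eff = 19.308 ft²·°F·h/BTU
Q = 169.9 × (66.09 − (-8.015)) / 19.308 = 652.09 BTU/h

652.1 BTU/h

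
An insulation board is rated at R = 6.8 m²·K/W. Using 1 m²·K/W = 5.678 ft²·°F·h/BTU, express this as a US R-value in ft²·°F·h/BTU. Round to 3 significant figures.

R_US = 6.8 × 5.678 = 38.61

38.6 ft²·°F·h/BTU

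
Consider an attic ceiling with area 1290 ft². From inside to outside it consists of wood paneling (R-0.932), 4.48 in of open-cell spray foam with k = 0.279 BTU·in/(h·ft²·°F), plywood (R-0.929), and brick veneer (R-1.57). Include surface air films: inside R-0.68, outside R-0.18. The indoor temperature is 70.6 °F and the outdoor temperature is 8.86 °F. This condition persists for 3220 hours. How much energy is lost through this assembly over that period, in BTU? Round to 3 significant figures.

12600000 BTU

4.48/0.279 = 16.06
R_total = 0.68 + 0.932 + 16.06 + 0.929 + 1.57 + 0.18 = 20.35 ft²·°F·h/BTU
Q = 1290 × (70.6 − 8.86) / 20.35 = 3914 BTU/h
E = 3914 × 3220 = 12600000 BTU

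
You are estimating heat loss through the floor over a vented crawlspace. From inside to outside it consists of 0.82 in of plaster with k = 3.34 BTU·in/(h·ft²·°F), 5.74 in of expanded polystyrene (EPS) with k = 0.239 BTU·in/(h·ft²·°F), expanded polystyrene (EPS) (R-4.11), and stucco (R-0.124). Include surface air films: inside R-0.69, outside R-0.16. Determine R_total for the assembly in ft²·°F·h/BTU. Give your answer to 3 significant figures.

0.82/3.34 = 0.2455
5.74/0.239 = 24.02
R_total = 0.69 + 0.2455 + 24.02 + 4.11 + 0.124 + 0.16 = 29.35 ft²·°F·h/BTU

29.3 ft²·°F·h/BTU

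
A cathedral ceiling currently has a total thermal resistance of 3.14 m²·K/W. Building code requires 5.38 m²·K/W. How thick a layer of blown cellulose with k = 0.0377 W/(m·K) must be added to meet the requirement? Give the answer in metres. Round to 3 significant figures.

0.0844 m

ΔR = 5.38 − 3.14 = 2.24 m²·K/W
L = ΔR × k = 2.24 × 0.0377 = 0.08445 m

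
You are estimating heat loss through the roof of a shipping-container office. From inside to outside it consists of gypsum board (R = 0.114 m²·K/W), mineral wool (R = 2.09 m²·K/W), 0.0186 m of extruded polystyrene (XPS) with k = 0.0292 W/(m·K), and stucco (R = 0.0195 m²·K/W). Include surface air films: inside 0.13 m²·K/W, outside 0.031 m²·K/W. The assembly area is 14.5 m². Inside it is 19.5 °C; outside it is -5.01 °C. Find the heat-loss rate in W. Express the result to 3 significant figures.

118 W

0.0186/0.0292 = 0.637
R_total = 0.13 + 0.114 + 2.09 + 0.637 + 0.0195 + 0.031 = 3.021 m²·K/W
Q = A·ΔT/R = 14.5 × (19.5 − (-5.01)) / 3.021 = 117.6 W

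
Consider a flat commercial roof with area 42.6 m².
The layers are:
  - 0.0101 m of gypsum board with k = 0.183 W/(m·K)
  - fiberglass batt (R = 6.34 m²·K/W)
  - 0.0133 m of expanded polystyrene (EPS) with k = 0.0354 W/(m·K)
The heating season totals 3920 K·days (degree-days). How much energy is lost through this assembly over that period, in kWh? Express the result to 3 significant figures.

0.0101/0.183 = 0.05519
0.0133/0.0354 = 0.3757
R_total = 0.05519 + 6.34 + 0.3757 = 6.771 m²·K/W
E = A × HDD × 24 / R / 1000 = 42.6 × 3920 × 24 / 6.771 / 1000 = 591.9 kWh

592 kWh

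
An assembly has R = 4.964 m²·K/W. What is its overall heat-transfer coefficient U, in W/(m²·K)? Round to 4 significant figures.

0.2015 W/(m²·K)

U = 1/R = 1/4.964 = 0.20145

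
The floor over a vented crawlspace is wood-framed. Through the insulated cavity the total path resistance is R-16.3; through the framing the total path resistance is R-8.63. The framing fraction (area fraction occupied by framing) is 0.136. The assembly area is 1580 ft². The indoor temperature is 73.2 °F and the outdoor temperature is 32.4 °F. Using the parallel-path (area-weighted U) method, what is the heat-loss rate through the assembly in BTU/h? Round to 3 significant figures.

U_eff = 0.864/16.3 + 0.136/8.63 = 0.05301 + 0.01576 = 0.06877
R_eff = 1/U_eff = 14.54 ft²·°F·h/BTU
Q = 1580 × (73.2 − 32.4) / 14.54 = 4433 BTU/h

4430 BTU/h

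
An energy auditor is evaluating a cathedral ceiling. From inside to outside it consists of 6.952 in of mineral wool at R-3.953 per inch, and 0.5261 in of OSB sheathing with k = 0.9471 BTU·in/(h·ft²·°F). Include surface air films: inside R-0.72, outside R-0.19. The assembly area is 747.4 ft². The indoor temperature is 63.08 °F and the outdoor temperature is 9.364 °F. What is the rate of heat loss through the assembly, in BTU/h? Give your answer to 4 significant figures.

1387 BTU/h

6.952 × 3.953 = 27.481
0.5261/0.9471 = 0.55549
R_total = 0.72 + 27.481 + 0.55549 + 0.19 = 28.947 ft²·°F·h/BTU
Q = A·ΔT/R = 747.4 × (63.08 − 9.364) / 28.947 = 1386.9 BTU/h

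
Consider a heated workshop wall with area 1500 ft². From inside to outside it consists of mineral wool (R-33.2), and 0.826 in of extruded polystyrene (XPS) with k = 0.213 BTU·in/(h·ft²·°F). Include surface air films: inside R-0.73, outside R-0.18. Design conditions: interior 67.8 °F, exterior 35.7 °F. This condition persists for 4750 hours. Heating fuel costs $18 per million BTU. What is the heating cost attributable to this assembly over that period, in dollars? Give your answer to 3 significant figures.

0.826/0.213 = 3.878
R_total = 0.73 + 33.2 + 3.878 + 0.18 = 37.99 ft²·°F·h/BTU
Q = 1500 × (67.8 − 35.7) / 37.99 = 1268 BTU/h
E = 1268 × 4750 = 6021000 BTU
Cost = 6021000/10⁶ × 18 = $108.4

108 dollars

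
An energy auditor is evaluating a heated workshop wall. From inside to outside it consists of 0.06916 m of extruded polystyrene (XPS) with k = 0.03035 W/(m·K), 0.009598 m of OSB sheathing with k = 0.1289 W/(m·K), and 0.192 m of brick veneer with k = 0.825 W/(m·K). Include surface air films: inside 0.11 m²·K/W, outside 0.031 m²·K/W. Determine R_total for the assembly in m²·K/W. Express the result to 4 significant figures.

2.727 m²·K/W

0.06916/0.03035 = 2.2787
0.009598/0.1289 = 0.074461
0.192/0.825 = 0.23273
R_total = 0.11 + 2.2787 + 0.074461 + 0.23273 + 0.031 = 2.7269 m²·K/W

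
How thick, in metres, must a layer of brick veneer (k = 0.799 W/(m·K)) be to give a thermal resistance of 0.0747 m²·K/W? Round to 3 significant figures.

0.0597 m

L = R·k = 0.0747 × 0.799 = 0.05969 m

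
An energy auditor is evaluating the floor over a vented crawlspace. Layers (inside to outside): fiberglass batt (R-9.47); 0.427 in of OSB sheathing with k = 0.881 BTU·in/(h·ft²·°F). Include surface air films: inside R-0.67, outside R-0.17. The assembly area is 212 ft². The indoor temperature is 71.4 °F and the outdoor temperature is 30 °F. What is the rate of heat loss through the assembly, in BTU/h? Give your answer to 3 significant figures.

0.427/0.881 = 0.4847
R_total = 0.67 + 9.47 + 0.4847 + 0.17 = 10.79 ft²·°F·h/BTU
Q = A·ΔT/R = 212 × (71.4 − 30) / 10.79 = 813.1 BTU/h

813 BTU/h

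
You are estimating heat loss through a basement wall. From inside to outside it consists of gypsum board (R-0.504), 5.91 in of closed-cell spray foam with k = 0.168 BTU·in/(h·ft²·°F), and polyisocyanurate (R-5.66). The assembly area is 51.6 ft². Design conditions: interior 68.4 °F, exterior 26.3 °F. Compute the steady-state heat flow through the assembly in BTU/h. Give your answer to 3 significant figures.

52.5 BTU/h

5.91/0.168 = 35.18
R_total = 0.504 + 35.18 + 5.66 = 41.34 ft²·°F·h/BTU
Q = A·ΔT/R = 51.6 × (68.4 − 26.3) / 41.34 = 52.55 BTU/h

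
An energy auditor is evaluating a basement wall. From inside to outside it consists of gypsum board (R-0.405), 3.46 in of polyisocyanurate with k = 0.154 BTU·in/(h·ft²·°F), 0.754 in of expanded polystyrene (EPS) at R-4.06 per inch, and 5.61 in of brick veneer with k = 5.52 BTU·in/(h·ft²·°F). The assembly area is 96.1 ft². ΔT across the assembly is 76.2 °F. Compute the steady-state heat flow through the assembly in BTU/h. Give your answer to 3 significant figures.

3.46/0.154 = 22.47
0.754 × 4.06 = 3.061
5.61/5.52 = 1.016
R_total = 0.405 + 22.47 + 3.061 + 1.016 = 26.95 ft²·°F·h/BTU
Q = A·ΔT/R = 96.1 × 76.2 / 26.95 = 271.7 BTU/h

272 BTU/h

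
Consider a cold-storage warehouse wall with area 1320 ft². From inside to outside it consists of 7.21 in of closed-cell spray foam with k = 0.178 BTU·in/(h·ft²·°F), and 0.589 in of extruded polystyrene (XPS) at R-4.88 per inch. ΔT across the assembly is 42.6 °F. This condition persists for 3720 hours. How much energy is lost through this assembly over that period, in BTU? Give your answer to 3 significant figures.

7.21/0.178 = 40.51
0.589 × 4.88 = 2.874
R_total = 40.51 + 2.874 = 43.38 ft²·°F·h/BTU
Q = 1320 × 42.6 / 43.38 = 1296 BTU/h
E = 1296 × 3720 = 4822000 BTU

4820000 BTU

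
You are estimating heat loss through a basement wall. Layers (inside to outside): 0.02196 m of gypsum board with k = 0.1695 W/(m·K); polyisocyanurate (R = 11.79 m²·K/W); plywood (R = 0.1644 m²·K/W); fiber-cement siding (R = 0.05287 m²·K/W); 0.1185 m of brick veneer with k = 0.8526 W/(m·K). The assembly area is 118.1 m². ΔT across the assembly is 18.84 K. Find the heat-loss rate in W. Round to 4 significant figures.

0.02196/0.1695 = 0.12956
0.1185/0.8526 = 0.13899
R_total = 0.12956 + 11.79 + 0.1644 + 0.05287 + 0.13899 = 12.276 m²·K/W
Q = A·ΔT/R = 118.1 × 18.84 / 12.276 = 181.25 W

181.3 W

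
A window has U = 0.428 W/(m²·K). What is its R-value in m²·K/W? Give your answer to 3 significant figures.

2.34 m²·K/W

R = 1/U = 1/0.428 = 2.336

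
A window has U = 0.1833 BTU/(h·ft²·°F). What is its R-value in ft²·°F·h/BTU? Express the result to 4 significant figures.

5.456 ft²·°F·h/BTU

R = 1/U = 1/0.1833 = 5.4555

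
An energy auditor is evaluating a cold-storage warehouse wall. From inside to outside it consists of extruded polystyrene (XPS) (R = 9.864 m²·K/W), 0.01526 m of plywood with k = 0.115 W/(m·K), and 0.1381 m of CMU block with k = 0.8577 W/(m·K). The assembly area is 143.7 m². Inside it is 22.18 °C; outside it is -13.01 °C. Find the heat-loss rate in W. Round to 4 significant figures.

497.8 W

0.01526/0.115 = 0.1327
0.1381/0.8577 = 0.16101
R_total = 9.864 + 0.1327 + 0.16101 = 10.158 m²·K/W
Q = A·ΔT/R = 143.7 × (22.18 − (-13.01)) / 10.158 = 497.83 W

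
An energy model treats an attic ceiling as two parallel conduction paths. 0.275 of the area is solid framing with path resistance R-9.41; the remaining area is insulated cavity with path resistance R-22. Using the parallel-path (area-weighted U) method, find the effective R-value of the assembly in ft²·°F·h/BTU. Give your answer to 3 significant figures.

U_eff = 0.725/22 + 0.275/9.41 = 0.03295 + 0.02922 = 0.06218
R_eff = 1/U_eff = 16.08 ft²·°F·h/BTU

16.1 ft²·°F·h/BTU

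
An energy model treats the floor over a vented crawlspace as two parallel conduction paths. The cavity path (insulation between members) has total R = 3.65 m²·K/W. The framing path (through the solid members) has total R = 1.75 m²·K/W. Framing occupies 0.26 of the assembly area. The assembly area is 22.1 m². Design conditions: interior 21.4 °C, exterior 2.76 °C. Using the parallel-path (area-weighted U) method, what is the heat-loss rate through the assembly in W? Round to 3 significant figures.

145 W

U_eff = 0.74/3.65 + 0.26/1.75 = 0.2027 + 0.1486 = 0.3513
R_eff = 1/U_eff = 2.846 m²·K/W
Q = 22.1 × (21.4 − 2.76) / 2.846 = 144.7 W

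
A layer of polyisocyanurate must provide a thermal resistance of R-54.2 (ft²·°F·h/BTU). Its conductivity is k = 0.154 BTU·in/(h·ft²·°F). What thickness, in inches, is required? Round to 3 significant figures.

L = R × k = 54.2 × 0.154 = 8.347 in

8.35 in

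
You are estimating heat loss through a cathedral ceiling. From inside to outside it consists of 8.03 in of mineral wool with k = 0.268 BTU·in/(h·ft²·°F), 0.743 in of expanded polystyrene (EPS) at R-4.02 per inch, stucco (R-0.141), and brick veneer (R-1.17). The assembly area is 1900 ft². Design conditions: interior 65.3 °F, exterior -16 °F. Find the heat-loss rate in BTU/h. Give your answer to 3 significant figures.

4510 BTU/h

8.03/0.268 = 29.96
0.743 × 4.02 = 2.987
R_total = 29.96 + 2.987 + 0.141 + 1.17 = 34.26 ft²·°F·h/BTU
Q = A·ΔT/R = 1900 × (65.3 − (-16)) / 34.26 = 4509 BTU/h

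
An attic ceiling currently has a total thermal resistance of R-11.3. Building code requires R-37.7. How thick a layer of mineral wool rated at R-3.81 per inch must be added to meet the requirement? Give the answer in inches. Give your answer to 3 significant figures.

6.93 in

ΔR = 37.7 − 11.3 = 26.4 ft²·°F·h/BTU
L = ΔR / (R/in) = 26.4/3.81 = 6.929 in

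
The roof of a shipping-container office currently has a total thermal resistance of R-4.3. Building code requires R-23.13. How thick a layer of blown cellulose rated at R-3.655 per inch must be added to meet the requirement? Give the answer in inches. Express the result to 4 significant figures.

ΔR = 23.13 − 4.3 = 18.83 ft²·°F·h/BTU
L = ΔR / (R/in) = 18.83/3.655 = 5.1518 in

5.152 in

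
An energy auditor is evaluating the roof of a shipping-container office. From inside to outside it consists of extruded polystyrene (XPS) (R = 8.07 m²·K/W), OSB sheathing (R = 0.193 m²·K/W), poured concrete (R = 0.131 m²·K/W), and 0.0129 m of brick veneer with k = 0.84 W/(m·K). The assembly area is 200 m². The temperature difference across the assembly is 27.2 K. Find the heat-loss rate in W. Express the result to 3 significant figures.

647 W

0.0129/0.84 = 0.01536
R_total = 8.07 + 0.193 + 0.131 + 0.01536 = 8.409 m²·K/W
Q = A·ΔT/R = 200 × 27.2 / 8.409 = 646.9 W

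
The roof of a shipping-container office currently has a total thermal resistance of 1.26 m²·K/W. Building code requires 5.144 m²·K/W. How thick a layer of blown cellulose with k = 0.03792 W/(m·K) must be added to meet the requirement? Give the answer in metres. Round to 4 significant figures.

ΔR = 5.144 − 1.26 = 3.884 m²·K/W
L = ΔR × k = 3.884 × 0.03792 = 0.14728 m

0.1473 m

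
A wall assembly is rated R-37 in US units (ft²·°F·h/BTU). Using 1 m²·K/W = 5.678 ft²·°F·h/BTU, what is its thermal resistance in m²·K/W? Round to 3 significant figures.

R_SI = 37/5.678 = 6.516

6.52 m²·K/W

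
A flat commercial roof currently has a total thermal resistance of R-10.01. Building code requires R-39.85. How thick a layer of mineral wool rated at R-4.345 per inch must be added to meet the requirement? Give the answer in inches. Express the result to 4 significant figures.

6.868 in

ΔR = 39.85 − 10.01 = 29.84 ft²·°F·h/BTU
L = ΔR / (R/in) = 29.84/4.345 = 6.8677 in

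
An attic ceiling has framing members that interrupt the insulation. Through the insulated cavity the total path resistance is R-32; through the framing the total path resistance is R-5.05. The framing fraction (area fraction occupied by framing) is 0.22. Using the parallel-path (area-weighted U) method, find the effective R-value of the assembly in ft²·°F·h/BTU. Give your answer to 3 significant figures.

U_eff = 0.78/32 + 0.22/5.05 = 0.02438 + 0.04356 = 0.06794
R_eff = 1/U_eff = 14.72 ft²·°F·h/BTU

14.7 ft²·°F·h/BTU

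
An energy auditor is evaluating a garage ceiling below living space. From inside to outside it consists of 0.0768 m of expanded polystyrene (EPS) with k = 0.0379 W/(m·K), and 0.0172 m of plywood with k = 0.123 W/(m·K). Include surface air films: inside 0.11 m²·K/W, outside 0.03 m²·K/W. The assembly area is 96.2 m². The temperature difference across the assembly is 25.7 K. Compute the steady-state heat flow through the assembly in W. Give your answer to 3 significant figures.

1070 W

0.0768/0.0379 = 2.026
0.0172/0.123 = 0.1398
R_total = 0.11 + 2.026 + 0.1398 + 0.03 = 2.306 m²·K/W
Q = A·ΔT/R = 96.2 × 25.7 / 2.306 = 1072 W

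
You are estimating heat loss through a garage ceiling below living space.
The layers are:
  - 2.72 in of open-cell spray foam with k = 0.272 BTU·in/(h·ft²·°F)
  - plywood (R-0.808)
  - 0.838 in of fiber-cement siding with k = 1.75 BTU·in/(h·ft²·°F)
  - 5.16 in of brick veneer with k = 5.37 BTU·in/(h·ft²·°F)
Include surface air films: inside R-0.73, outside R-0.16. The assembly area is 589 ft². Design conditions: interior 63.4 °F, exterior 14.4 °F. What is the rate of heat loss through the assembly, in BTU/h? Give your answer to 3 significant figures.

2200 BTU/h

2.72/0.272 = 10
0.838/1.75 = 0.4789
5.16/5.37 = 0.9609
R_total = 0.73 + 10 + 0.808 + 0.4789 + 0.9609 + 0.16 = 13.14 ft²·°F·h/BTU
Q = A·ΔT/R = 589 × (63.4 − 14.4) / 13.14 = 2197 BTU/h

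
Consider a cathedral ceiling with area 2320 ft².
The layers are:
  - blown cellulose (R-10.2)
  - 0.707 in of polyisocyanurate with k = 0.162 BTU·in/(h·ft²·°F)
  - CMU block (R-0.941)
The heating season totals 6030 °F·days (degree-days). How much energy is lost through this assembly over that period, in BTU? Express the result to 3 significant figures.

21700000 BTU

0.707/0.162 = 4.364
R_total = 10.2 + 4.364 + 0.941 = 15.51 ft²·°F·h/BTU
E = A × HDD × 24 / R = 2320 × 6030 × 24 / 15.51 = 21650000 BTU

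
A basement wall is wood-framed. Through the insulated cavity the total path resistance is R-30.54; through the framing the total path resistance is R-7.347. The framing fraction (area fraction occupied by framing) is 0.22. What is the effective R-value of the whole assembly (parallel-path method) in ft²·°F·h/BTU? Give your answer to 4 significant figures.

U_eff = 0.78/30.54 + 0.22/7.347 = 0.02554 + 0.029944 = 0.055484
R_eff = 1/U_eff = 18.023 ft²·°F·h/BTU

18.02 ft²·°F·h/BTU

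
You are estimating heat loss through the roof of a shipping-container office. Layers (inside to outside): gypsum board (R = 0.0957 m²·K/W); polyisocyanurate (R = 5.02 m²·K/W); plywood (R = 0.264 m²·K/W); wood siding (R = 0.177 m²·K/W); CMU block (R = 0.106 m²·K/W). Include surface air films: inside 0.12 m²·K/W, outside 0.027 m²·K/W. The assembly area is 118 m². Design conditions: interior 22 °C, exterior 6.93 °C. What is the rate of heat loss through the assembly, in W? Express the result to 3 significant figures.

306 W

R_total = 0.12 + 0.0957 + 5.02 + 0.264 + 0.177 + 0.106 + 0.027 = 5.81 m²·K/W
Q = A·ΔT/R = 118 × (22 − 6.93) / 5.81 = 306.1 W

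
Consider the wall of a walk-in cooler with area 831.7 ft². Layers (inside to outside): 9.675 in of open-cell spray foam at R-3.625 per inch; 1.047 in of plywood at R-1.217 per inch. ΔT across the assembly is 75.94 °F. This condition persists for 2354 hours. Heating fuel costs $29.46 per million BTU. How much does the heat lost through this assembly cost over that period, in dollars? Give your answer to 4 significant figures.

120.5 dollars

9.675 × 3.625 = 35.072
1.047 × 1.217 = 1.2742
R_total = 35.072 + 1.2742 = 36.346 ft²·°F·h/BTU
Q = 831.7 × 75.94 / 36.346 = 1737.7 BTU/h
E = 1737.7 × 2354 = 4090600 BTU
Cost = 4090600/10⁶ × 29.46 = $120.51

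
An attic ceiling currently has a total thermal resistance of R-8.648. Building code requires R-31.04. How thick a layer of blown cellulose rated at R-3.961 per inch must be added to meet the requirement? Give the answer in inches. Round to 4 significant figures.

ΔR = 31.04 − 8.648 = 22.392 ft²·°F·h/BTU
L = ΔR / (R/in) = 22.392/3.961 = 5.6531 in

5.653 in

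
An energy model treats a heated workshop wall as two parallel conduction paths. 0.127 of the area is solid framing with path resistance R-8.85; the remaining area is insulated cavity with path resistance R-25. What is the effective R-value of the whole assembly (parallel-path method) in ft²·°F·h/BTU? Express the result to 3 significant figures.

U_eff = 0.873/25 + 0.127/8.85 = 0.03492 + 0.01435 = 0.04927
R_eff = 1/U_eff = 20.3 ft²·°F·h/BTU

20.3 ft²·°F·h/BTU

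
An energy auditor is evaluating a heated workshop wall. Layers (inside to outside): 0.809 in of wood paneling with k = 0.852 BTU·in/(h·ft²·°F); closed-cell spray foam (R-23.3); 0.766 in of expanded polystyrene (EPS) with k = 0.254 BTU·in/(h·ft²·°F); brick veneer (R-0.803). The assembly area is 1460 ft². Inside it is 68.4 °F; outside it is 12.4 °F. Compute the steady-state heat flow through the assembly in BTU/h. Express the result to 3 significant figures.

0.809/0.852 = 0.9495
0.766/0.254 = 3.016
R_total = 0.9495 + 23.3 + 3.016 + 0.803 = 28.07 ft²·°F·h/BTU
Q = A·ΔT/R = 1460 × (68.4 − 12.4) / 28.07 = 2913 BTU/h

2910 BTU/h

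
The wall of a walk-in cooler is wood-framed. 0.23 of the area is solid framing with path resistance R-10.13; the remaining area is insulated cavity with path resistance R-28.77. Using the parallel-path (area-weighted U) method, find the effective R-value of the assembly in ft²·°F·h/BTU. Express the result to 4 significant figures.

20.21 ft²·°F·h/BTU

U_eff = 0.77/28.77 + 0.23/10.13 = 0.026764 + 0.022705 = 0.049469
R_eff = 1/U_eff = 20.215 ft²·°F·h/BTU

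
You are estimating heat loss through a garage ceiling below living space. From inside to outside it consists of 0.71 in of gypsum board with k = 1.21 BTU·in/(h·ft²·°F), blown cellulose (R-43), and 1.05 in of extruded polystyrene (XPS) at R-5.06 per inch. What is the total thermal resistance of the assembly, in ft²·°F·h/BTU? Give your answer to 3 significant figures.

48.9 ft²·°F·h/BTU

0.71/1.21 = 0.5868
1.05 × 5.06 = 5.313
R_total = 0.5868 + 43 + 5.313 = 48.9 ft²·°F·h/BTU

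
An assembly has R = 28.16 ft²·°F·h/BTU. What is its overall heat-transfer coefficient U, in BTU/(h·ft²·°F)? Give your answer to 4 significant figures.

U = 1/R = 1/28.16 = 0.035511

0.03551 BTU/(h·ft²·°F)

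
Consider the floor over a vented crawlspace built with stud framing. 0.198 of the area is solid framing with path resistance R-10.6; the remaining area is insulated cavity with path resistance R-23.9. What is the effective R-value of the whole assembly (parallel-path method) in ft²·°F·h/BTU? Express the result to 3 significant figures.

19.1 ft²·°F·h/BTU

U_eff = 0.802/23.9 + 0.198/10.6 = 0.03356 + 0.01868 = 0.05224
R_eff = 1/U_eff = 19.14 ft²·°F·h/BTU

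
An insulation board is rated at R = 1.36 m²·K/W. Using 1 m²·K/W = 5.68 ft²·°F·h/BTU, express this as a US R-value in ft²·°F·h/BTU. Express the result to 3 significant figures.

7.72 ft²·°F·h/BTU

R_US = 1.36 × 5.68 = 7.725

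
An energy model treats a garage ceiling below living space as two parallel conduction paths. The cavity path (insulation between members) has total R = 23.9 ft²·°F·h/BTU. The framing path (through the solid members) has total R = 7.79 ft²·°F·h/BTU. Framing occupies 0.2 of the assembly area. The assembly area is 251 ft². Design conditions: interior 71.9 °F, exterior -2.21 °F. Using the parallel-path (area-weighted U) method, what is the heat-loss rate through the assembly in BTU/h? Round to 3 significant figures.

1100 BTU/h

U_eff = 0.8/23.9 + 0.2/7.79 = 0.03347 + 0.02567 = 0.05915
R_eff = 1/U_eff = 16.91 ft²·°F·h/BTU
Q = 251 × (71.9 − (-2.21)) / 16.91 = 1100 BTU/h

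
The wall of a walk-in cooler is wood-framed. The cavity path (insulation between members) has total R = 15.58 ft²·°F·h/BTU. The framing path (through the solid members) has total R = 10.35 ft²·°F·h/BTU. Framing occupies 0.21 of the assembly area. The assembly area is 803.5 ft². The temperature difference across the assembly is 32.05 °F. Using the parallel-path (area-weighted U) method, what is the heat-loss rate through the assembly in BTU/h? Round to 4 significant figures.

1828 BTU/h

U_eff = 0.79/15.58 + 0.21/10.35 = 0.050706 + 0.02029 = 0.070996
R_eff = 1/U_eff = 14.085 ft²·°F·h/BTU
Q = 803.5 × 32.05 / 14.085 = 1828.3 BTU/h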